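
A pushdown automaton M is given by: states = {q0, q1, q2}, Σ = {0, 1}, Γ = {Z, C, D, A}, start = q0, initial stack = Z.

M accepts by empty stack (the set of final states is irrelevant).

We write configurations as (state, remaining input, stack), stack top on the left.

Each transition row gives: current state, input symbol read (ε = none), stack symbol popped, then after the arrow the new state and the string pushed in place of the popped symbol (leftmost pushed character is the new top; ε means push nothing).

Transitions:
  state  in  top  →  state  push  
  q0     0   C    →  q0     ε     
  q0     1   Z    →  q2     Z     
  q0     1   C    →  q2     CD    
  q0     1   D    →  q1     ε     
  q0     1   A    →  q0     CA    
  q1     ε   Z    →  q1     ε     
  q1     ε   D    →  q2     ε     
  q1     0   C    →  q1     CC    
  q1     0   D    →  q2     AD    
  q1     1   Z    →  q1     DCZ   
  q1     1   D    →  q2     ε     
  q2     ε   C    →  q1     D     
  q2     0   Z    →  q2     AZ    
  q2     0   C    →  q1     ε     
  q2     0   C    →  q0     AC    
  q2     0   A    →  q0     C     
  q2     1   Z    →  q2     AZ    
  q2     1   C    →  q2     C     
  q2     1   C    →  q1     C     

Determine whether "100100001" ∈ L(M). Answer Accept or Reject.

One accepting computation: (q0, 100100001, Z) ⊢ (q2, 00100001, Z) ⊢ (q2, 0100001, AZ) ⊢ (q0, 100001, CZ) ⊢ (q2, 00001, CDZ) ⊢ (q1, 0001, DZ) ⊢ (q2, 001, ADZ) ⊢ (q0, 01, CDZ) ⊢ (q0, 1, DZ) ⊢ (q1, ε, Z) ⊢ (q1, ε, ε)
All input consumed and the stack is empty.

Accept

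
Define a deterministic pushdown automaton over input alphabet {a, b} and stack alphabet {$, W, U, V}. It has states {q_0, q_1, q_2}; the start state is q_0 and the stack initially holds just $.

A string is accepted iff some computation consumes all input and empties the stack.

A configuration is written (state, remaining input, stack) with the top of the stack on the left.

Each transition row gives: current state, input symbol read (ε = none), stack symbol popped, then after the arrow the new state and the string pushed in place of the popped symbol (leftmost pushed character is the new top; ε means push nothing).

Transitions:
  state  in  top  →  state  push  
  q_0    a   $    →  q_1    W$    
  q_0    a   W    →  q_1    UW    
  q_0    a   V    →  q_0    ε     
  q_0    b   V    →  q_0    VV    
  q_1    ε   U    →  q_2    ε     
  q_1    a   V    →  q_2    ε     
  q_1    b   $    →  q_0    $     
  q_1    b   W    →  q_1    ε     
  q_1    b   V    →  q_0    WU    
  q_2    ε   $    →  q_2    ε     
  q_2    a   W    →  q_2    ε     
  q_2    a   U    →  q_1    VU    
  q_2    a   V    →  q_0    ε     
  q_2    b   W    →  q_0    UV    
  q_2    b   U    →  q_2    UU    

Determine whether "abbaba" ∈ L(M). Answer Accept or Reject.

(q_0, abbaba, $)
  read a, top $: go to q_1, push W$ → (q_1, bbaba, W$)
  read b, top W: go to q_1, push ε → (q_1, baba, $)
  read b, top $: go to q_0, push $ → (q_0, aba, $)
  read a, top $: go to q_1, push W$ → (q_1, ba, W$)
  read b, top W: go to q_1, push ε → (q_1, a, $)
No transition applies at (q_1, a, $); input not fully consumed.

Reject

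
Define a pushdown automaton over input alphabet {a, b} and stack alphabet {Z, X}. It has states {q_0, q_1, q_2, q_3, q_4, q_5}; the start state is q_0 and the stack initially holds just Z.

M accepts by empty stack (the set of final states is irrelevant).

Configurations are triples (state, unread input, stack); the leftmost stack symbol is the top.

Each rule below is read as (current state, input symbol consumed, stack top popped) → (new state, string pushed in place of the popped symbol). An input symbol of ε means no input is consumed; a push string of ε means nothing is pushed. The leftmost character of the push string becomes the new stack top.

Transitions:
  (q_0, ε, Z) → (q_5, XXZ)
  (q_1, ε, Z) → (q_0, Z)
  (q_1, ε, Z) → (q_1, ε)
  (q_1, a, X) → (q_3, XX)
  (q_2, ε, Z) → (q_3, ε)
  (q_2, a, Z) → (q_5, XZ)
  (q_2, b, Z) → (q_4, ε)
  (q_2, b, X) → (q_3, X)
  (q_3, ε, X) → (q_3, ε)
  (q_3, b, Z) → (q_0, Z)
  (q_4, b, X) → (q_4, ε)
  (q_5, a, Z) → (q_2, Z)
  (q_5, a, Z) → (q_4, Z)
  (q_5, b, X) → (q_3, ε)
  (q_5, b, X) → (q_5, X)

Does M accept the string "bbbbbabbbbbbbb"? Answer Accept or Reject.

Reject

No computation consumes all input and empties the stack.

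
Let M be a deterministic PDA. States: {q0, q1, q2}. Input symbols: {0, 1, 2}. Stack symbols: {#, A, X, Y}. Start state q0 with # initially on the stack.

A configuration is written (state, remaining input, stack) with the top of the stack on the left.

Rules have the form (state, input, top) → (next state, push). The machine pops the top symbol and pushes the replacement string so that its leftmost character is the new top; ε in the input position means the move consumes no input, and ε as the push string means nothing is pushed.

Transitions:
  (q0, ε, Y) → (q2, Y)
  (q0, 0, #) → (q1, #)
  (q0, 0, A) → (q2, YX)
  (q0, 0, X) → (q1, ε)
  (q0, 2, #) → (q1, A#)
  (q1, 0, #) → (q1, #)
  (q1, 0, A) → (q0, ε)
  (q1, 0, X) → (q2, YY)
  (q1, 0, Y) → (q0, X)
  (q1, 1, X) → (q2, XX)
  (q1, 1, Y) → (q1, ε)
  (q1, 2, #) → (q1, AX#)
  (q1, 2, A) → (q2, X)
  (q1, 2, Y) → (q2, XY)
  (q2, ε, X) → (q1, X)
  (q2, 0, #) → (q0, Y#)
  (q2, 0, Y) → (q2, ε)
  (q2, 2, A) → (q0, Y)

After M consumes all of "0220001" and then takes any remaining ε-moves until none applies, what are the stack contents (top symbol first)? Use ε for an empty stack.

(q0, 0220001, #)
  read 0, top #: go to q1, push # → (q1, 220001, #)
  read 2, top #: go to q1, push AX# → (q1, 20001, AX#)
  read 2, top A: go to q2, push X → (q2, 0001, XX#)
  ε-move, top X: go to q1, push X → (q1, 0001, XX#)
  read 0, top X: go to q2, push YY → (q2, 001, YYX#)
  read 0, top Y: go to q2, push ε → (q2, 01, YX#)
  read 0, top Y: go to q2, push ε → (q2, 1, X#)
  ε-move, top X: go to q1, push X → (q1, 1, X#)
  read 1, top X: go to q2, push XX → (q2, ε, XX#)
  ε-move, top X: go to q1, push X → (q1, ε, XX#)
All input consumed in state q1 with stack XX#.

XX#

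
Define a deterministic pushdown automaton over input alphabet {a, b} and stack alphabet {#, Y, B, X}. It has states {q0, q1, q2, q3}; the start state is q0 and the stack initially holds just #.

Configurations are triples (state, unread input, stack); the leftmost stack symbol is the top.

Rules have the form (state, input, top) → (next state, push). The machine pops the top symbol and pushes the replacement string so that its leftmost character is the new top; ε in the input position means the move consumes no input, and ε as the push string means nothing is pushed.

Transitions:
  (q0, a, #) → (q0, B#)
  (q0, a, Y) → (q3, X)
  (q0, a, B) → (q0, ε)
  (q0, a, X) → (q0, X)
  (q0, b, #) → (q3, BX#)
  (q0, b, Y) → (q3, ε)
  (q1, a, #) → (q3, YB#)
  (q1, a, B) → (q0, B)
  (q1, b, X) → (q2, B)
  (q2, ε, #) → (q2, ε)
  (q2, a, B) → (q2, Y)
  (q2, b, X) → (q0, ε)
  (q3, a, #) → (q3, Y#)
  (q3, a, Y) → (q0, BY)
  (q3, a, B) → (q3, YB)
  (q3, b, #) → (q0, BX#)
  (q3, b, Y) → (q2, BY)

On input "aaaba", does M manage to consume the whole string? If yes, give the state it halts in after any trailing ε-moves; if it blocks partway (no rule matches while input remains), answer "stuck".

(q0, aaaba, #)
  read a, top #: go to q0, push B# → (q0, aaba, B#)
  read a, top B: go to q0, push ε → (q0, aba, #)
  read a, top #: go to q0, push B# → (q0, ba, B#)
No transition for (q0, b, top B); M blocks with input ba remaining.

stuck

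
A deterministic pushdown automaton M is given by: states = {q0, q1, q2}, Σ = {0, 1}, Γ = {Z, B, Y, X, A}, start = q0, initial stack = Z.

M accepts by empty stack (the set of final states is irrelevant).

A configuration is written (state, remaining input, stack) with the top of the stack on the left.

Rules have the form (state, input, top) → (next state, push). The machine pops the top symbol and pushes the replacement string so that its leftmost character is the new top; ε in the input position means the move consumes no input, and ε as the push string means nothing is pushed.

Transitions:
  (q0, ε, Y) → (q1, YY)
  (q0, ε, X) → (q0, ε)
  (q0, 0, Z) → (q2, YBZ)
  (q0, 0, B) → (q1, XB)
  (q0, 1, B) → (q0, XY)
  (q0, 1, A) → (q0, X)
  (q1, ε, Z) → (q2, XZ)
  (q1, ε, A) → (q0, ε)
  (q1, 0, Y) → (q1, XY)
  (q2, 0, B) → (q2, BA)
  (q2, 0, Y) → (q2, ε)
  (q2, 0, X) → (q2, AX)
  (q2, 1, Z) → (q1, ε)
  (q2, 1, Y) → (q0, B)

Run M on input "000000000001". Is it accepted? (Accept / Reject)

Reject

(q0, 000000000001, Z)
  read 0, top Z: go to q2, push YBZ → (q2, 00000000001, YBZ)
  read 0, top Y: go to q2, push ε → (q2, 0000000001, BZ)
  read 0, top B: go to q2, push BA → (q2, 000000001, BAZ)
  read 0, top B: go to q2, push BA → (q2, 00000001, BAAZ)
  read 0, top B: go to q2, push BA → (q2, 0000001, BAAAZ)
  read 0, top B: go to q2, push BA → (q2, 000001, BAAAAZ)
  read 0, top B: go to q2, push BA → (q2, 00001, BAAAAAZ)
  read 0, top B: go to q2, push BA → (q2, 0001, BAAAAAAZ)
  read 0, top B: go to q2, push BA → (q2, 001, BAAAAAAAZ)
  read 0, top B: go to q2, push BA → (q2, 01, BAAAAAAAAZ)
  read 0, top B: go to q2, push BA → (q2, 1, BAAAAAAAAAZ)
No transition applies at (q2, 1, BAAAAAAAAAZ); input not fully consumed.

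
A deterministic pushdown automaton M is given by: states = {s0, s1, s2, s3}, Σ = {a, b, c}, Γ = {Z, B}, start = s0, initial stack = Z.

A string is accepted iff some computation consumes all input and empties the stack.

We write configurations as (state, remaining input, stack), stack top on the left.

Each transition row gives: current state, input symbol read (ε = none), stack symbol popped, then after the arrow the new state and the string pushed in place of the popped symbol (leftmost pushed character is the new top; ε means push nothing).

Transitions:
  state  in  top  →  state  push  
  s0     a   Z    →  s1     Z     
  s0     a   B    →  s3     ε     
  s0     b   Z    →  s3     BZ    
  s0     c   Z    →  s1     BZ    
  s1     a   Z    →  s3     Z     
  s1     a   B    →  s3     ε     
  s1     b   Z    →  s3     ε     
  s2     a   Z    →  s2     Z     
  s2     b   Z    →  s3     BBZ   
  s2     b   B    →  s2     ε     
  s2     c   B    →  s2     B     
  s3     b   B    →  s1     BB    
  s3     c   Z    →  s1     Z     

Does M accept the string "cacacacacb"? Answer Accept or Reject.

(s0, cacacacacb, Z)
  read c, top Z: go to s1, push BZ → (s1, acacacacb, BZ)
  read a, top B: go to s3, push ε → (s3, cacacacb, Z)
  read c, top Z: go to s1, push Z → (s1, acacacb, Z)
  read a, top Z: go to s3, push Z → (s3, cacacb, Z)
  read c, top Z: go to s1, push Z → (s1, acacb, Z)
  read a, top Z: go to s3, push Z → (s3, cacb, Z)
  read c, top Z: go to s1, push Z → (s1, acb, Z)
  read a, top Z: go to s3, push Z → (s3, cb, Z)
  read c, top Z: go to s1, push Z → (s1, b, Z)
  read b, top Z: go to s3, push ε → (s3, ε, ε)
All input consumed and the stack is empty.

Accept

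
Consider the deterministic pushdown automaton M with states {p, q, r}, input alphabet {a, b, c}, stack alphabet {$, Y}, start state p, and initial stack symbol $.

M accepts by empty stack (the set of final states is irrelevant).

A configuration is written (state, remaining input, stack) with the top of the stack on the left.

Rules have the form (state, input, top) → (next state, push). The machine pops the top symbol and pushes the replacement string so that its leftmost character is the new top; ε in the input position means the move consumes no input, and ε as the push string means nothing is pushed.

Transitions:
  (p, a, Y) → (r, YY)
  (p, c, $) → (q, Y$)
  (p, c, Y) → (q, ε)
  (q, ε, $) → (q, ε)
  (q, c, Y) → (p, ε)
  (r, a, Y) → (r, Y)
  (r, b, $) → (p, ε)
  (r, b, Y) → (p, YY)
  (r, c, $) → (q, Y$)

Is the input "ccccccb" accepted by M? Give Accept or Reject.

(p, ccccccb, $)
  read c, top $: go to q, push Y$ → (q, cccccb, Y$)
  read c, top Y: go to p, push ε → (p, ccccb, $)
  read c, top $: go to q, push Y$ → (q, cccb, Y$)
  read c, top Y: go to p, push ε → (p, ccb, $)
  read c, top $: go to q, push Y$ → (q, cb, Y$)
  read c, top Y: go to p, push ε → (p, b, $)
No transition applies at (p, b, $); input not fully consumed.

Reject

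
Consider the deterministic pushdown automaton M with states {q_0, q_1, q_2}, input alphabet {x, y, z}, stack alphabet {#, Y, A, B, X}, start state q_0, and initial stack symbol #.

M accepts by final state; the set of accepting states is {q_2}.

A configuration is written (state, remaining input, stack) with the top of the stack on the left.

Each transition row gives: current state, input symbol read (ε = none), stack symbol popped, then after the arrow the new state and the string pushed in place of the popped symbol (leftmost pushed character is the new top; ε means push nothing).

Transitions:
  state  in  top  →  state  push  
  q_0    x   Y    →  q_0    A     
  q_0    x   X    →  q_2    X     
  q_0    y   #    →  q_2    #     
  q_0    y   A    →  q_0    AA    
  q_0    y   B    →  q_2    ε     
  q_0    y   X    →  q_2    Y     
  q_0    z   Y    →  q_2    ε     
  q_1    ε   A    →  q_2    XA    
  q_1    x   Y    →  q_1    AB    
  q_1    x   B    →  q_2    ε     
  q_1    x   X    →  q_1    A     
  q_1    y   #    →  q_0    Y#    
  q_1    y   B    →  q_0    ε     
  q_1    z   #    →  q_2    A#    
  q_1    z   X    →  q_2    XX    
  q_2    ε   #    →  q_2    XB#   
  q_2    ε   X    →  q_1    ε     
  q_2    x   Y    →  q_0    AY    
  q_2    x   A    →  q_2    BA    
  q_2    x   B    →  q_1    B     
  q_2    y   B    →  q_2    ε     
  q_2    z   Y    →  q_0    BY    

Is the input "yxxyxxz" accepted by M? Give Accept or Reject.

(q_0, yxxyxxz, #)
  read y, top #: go to q_2, push # → (q_2, xxyxxz, #)
  ε-move, top #: go to q_2, push XB# → (q_2, xxyxxz, XB#)
  ε-move, top X: go to q_1, push ε → (q_1, xxyxxz, B#)
  read x, top B: go to q_2, push ε → (q_2, xyxxz, #)
  ε-move, top #: go to q_2, push XB# → (q_2, xyxxz, XB#)
  ε-move, top X: go to q_1, push ε → (q_1, xyxxz, B#)
  read x, top B: go to q_2, push ε → (q_2, yxxz, #)
  ε-move, top #: go to q_2, push XB# → (q_2, yxxz, XB#)
  ε-move, top X: go to q_1, push ε → (q_1, yxxz, B#)
  read y, top B: go to q_0, push ε → (q_0, xxz, #)
No transition applies at (q_0, xxz, #); input not fully consumed.

Reject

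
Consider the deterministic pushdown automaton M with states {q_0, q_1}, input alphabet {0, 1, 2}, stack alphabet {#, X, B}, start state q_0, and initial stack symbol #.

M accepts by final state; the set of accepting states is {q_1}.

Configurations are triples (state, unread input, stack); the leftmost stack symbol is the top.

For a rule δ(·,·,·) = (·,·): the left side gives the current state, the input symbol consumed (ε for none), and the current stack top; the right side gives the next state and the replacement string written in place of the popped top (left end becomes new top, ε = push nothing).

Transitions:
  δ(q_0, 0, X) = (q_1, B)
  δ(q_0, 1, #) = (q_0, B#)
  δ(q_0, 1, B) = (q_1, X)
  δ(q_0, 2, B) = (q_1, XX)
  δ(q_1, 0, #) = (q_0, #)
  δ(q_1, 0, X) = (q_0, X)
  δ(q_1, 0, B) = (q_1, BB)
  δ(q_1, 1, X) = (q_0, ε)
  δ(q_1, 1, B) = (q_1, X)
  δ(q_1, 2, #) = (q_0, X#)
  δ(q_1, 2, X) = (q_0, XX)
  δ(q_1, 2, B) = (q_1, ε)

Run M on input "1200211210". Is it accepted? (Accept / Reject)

Accept

(q_0, 1200211210, #)
  read 1, top #: go to q_0, push B# → (q_0, 200211210, B#)
  read 2, top B: go to q_1, push XX → (q_1, 00211210, XX#)
  read 0, top X: go to q_0, push X → (q_0, 0211210, XX#)
  read 0, top X: go to q_1, push B → (q_1, 211210, BX#)
  read 2, top B: go to q_1, push ε → (q_1, 11210, X#)
  read 1, top X: go to q_0, push ε → (q_0, 1210, #)
  read 1, top #: go to q_0, push B# → (q_0, 210, B#)
  read 2, top B: go to q_1, push XX → (q_1, 10, XX#)
  read 1, top X: go to q_0, push ε → (q_0, 0, X#)
  read 0, top X: go to q_1, push B → (q_1, ε, B#)
All input consumed; state q_1 ∈ F.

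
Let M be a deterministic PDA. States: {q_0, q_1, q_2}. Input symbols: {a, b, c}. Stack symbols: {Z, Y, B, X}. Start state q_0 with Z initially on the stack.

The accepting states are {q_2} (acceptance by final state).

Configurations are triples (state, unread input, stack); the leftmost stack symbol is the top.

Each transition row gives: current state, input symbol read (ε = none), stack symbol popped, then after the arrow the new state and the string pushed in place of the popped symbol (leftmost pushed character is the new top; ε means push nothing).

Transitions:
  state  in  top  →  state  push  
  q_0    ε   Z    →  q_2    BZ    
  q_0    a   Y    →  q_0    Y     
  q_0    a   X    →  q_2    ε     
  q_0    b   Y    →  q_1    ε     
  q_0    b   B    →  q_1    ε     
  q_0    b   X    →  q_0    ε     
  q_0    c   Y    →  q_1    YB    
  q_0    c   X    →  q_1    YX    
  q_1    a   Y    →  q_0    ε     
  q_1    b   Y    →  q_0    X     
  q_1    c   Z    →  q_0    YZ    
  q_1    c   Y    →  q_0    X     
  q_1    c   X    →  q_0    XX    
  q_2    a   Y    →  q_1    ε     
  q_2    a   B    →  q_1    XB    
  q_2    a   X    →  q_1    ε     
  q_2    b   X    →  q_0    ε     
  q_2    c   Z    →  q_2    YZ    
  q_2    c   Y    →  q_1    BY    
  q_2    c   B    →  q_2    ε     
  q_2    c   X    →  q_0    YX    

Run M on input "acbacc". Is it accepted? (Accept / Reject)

Accept

(q_0, acbacc, Z)
  ε-move, top Z: go to q_2, push BZ → (q_2, acbacc, BZ)
  read a, top B: go to q_1, push XB → (q_1, cbacc, XBZ)
  read c, top X: go to q_0, push XX → (q_0, bacc, XXBZ)
  read b, top X: go to q_0, push ε → (q_0, acc, XBZ)
  read a, top X: go to q_2, push ε → (q_2, cc, BZ)
  read c, top B: go to q_2, push ε → (q_2, c, Z)
  read c, top Z: go to q_2, push YZ → (q_2, ε, YZ)
All input consumed; state q_2 ∈ F.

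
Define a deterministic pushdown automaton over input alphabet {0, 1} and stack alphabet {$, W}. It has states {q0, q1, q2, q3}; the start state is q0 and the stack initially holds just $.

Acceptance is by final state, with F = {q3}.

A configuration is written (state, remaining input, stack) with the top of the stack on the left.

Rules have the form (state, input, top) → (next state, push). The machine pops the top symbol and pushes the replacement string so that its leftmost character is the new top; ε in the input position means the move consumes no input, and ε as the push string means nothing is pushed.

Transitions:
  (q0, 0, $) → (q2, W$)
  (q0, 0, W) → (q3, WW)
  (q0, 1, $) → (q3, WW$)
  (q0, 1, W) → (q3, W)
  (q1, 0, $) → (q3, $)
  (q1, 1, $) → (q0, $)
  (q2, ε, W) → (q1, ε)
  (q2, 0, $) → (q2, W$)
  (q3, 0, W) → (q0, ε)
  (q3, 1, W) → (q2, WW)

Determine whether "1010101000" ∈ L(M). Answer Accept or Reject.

Accept

(q0, 1010101000, $)
  read 1, top $: go to q3, push WW$ → (q3, 010101000, WW$)
  read 0, top W: go to q0, push ε → (q0, 10101000, W$)
  read 1, top W: go to q3, push W → (q3, 0101000, W$)
  read 0, top W: go to q0, push ε → (q0, 101000, $)
  read 1, top $: go to q3, push WW$ → (q3, 01000, WW$)
  read 0, top W: go to q0, push ε → (q0, 1000, W$)
  read 1, top W: go to q3, push W → (q3, 000, W$)
  read 0, top W: go to q0, push ε → (q0, 00, $)
  read 0, top $: go to q2, push W$ → (q2, 0, W$)
  ε-move, top W: go to q1, push ε → (q1, 0, $)
  read 0, top $: go to q3, push $ → (q3, ε, $)
All input consumed; state q3 ∈ F.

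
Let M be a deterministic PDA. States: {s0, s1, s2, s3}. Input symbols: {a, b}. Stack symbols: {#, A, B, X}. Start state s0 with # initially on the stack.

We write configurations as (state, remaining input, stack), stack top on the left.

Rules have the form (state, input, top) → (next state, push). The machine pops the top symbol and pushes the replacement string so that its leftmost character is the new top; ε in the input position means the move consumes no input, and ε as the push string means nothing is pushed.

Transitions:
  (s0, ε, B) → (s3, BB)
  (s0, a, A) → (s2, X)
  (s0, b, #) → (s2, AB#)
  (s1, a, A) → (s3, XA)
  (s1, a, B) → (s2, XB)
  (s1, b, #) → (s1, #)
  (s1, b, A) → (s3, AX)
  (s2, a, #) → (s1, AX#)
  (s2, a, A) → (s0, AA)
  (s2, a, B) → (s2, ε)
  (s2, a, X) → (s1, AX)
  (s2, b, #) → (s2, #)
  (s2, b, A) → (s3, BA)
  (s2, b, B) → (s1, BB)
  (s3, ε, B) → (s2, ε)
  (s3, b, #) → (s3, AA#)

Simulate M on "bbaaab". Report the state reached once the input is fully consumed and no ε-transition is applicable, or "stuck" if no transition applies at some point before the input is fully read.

s3

(s0, bbaaab, #)
  read b, top #: go to s2, push AB# → (s2, baaab, AB#)
  read b, top A: go to s3, push BA → (s3, aaab, BAB#)
  ε-move, top B: go to s2, push ε → (s2, aaab, AB#)
  read a, top A: go to s0, push AA → (s0, aab, AAB#)
  read a, top A: go to s2, push X → (s2, ab, XAB#)
  read a, top X: go to s1, push AX → (s1, b, AXAB#)
  read b, top A: go to s3, push AX → (s3, ε, AXXAB#)
All input consumed; M is in state s3.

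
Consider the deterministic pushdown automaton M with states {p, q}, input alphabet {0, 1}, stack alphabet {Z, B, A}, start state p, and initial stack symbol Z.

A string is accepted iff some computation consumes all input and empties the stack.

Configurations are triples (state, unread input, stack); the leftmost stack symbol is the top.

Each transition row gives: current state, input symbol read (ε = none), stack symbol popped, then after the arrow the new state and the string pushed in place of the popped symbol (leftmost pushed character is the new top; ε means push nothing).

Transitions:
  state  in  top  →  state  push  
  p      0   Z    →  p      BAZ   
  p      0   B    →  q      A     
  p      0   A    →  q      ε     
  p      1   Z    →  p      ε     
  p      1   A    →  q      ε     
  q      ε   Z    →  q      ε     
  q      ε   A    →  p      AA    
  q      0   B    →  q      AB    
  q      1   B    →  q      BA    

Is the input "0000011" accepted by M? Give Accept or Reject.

Reject

(p, 0000011, Z)
  read 0, top Z: go to p, push BAZ → (p, 000011, BAZ)
  read 0, top B: go to q, push A → (q, 00011, AAZ)
  ε-move, top A: go to p, push AA → (p, 00011, AAAZ)
  read 0, top A: go to q, push ε → (q, 0011, AAZ)
  ε-move, top A: go to p, push AA → (p, 0011, AAAZ)
  read 0, top A: go to q, push ε → (q, 011, AAZ)
  ε-move, top A: go to p, push AA → (p, 011, AAAZ)
  read 0, top A: go to q, push ε → (q, 11, AAZ)
  ε-move, top A: go to p, push AA → (p, 11, AAAZ)
  read 1, top A: go to q, push ε → (q, 1, AAZ)
  ε-move, top A: go to p, push AA → (p, 1, AAAZ)
  read 1, top A: go to q, push ε → (q, ε, AAZ)
  ε-move, top A: go to p, push AA → (p, ε, AAAZ)
All input consumed; stack is AAAZ, not empty, and no further ε-move applies.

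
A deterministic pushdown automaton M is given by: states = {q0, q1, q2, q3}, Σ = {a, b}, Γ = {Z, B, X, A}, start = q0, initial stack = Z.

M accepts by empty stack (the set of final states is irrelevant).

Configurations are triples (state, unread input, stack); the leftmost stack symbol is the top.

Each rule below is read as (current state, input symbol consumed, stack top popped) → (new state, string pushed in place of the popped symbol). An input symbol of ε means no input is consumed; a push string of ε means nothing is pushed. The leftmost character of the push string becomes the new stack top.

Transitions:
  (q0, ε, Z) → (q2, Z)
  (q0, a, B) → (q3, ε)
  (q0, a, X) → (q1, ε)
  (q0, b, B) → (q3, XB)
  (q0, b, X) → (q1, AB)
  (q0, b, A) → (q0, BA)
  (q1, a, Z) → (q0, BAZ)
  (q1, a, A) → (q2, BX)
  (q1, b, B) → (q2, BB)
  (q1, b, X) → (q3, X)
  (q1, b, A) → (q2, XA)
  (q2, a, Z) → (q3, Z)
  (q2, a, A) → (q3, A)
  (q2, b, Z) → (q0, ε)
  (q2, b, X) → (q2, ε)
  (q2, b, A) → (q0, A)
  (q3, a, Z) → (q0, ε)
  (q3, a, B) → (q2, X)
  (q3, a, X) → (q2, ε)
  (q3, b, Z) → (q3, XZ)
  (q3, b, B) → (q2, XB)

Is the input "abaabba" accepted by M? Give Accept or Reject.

(q0, abaabba, Z)
  ε-move, top Z: go to q2, push Z → (q2, abaabba, Z)
  read a, top Z: go to q3, push Z → (q3, baabba, Z)
  read b, top Z: go to q3, push XZ → (q3, aabba, XZ)
  read a, top X: go to q2, push ε → (q2, abba, Z)
  read a, top Z: go to q3, push Z → (q3, bba, Z)
  read b, top Z: go to q3, push XZ → (q3, ba, XZ)
No transition applies at (q3, ba, XZ); input not fully consumed.

Reject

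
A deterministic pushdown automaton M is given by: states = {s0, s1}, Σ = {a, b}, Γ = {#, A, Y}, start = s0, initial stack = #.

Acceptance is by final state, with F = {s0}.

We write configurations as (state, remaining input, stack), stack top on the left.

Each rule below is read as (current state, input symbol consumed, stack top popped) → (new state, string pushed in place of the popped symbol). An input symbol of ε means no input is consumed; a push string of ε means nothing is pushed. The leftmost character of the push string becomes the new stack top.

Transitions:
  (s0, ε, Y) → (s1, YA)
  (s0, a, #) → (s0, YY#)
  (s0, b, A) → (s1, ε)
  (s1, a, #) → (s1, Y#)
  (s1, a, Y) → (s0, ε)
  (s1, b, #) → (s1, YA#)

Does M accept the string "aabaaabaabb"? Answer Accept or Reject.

(s0, aabaaabaabb, #) ⊢ (s0, abaaabaabb, YY#) ⊢ (s1, abaaabaabb, YAY#) ⊢ (s0, baaabaabb, AY#) ⊢ (s1, aaabaabb, Y#) ⊢ (s0, aabaabb, #) ⊢ (s0, abaabb, YY#) ⊢ (s1, abaabb, YAY#) ⊢ (s0, baabb, AY#) ⊢ (s1, aabb, Y#) ⊢ (s0, abb, #) ⊢ (s0, bb, YY#) ⊢ (s1, bb, YAY#)
No transition applies at (s1, bb, YAY#); input not fully consumed.

Reject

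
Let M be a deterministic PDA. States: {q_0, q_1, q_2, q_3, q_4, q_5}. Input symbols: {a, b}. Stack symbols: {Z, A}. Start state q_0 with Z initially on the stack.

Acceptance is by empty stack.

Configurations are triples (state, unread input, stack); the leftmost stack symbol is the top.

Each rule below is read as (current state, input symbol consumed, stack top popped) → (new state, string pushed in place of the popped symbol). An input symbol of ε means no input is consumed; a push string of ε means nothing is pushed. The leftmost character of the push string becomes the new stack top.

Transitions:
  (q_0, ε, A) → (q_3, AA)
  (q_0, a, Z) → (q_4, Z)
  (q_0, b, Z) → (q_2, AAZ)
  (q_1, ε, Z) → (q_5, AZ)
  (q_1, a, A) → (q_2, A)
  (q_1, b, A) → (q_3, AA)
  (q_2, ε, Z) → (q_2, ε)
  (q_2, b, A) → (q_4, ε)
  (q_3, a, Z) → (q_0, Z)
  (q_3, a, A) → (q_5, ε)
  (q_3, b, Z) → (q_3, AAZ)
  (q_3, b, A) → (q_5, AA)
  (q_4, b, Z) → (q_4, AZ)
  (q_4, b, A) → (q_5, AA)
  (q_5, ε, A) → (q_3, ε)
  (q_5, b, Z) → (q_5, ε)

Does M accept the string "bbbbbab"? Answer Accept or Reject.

Accept

(q_0, bbbbbab, Z)
  read b, top Z: go to q_2, push AAZ → (q_2, bbbbab, AAZ)
  read b, top A: go to q_4, push ε → (q_4, bbbab, AZ)
  read b, top A: go to q_5, push AA → (q_5, bbab, AAZ)
  ε-move, top A: go to q_3, push ε → (q_3, bbab, AZ)
  read b, top A: go to q_5, push AA → (q_5, bab, AAZ)
  ε-move, top A: go to q_3, push ε → (q_3, bab, AZ)
  read b, top A: go to q_5, push AA → (q_5, ab, AAZ)
  ε-move, top A: go to q_3, push ε → (q_3, ab, AZ)
  read a, top A: go to q_5, push ε → (q_5, b, Z)
  read b, top Z: go to q_5, push ε → (q_5, ε, ε)
All input consumed and the stack is empty.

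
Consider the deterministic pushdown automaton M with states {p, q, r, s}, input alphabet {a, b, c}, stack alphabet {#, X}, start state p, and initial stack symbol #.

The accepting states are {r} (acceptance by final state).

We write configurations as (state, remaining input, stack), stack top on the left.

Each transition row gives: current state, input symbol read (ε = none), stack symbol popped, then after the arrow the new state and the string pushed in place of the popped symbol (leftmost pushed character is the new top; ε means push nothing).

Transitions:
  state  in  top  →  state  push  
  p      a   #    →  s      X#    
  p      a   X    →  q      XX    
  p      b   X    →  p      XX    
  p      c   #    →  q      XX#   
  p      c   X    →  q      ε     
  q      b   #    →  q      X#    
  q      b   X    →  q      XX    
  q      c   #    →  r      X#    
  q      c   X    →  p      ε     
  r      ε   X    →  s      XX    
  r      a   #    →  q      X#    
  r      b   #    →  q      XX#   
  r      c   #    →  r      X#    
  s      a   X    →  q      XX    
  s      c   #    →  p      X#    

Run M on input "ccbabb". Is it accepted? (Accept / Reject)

Reject

(p, ccbabb, #) ⊢ (q, cbabb, XX#) ⊢ (p, babb, X#) ⊢ (p, abb, XX#) ⊢ (q, bb, XXX#) ⊢ (q, b, XXXX#) ⊢ (q, ε, XXXXX#)
All input consumed; state q ∉ F and no further ε-move applies.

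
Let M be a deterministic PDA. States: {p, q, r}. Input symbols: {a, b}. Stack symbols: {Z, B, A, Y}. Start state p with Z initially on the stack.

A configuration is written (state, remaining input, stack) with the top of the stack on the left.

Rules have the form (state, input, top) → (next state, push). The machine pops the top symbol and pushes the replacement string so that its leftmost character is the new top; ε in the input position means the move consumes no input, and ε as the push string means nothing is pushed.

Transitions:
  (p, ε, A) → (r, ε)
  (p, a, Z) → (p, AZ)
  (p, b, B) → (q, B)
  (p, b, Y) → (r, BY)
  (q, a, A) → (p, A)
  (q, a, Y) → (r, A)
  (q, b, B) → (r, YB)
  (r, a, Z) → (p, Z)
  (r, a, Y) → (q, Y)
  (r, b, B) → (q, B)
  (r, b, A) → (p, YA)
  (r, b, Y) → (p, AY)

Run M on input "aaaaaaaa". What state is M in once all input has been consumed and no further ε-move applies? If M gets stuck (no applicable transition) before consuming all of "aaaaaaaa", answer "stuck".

(p, aaaaaaaa, Z)
  read a, top Z: go to p, push AZ → (p, aaaaaaa, AZ)
  ε-move, top A: go to r, push ε → (r, aaaaaaa, Z)
  read a, top Z: go to p, push Z → (p, aaaaaa, Z)
  read a, top Z: go to p, push AZ → (p, aaaaa, AZ)
  ε-move, top A: go to r, push ε → (r, aaaaa, Z)
  read a, top Z: go to p, push Z → (p, aaaa, Z)
  read a, top Z: go to p, push AZ → (p, aaa, AZ)
  ε-move, top A: go to r, push ε → (r, aaa, Z)
  read a, top Z: go to p, push Z → (p, aa, Z)
  read a, top Z: go to p, push AZ → (p, a, AZ)
  ε-move, top A: go to r, push ε → (r, a, Z)
  read a, top Z: go to p, push Z → (p, ε, Z)
All input consumed; M is in state p.

p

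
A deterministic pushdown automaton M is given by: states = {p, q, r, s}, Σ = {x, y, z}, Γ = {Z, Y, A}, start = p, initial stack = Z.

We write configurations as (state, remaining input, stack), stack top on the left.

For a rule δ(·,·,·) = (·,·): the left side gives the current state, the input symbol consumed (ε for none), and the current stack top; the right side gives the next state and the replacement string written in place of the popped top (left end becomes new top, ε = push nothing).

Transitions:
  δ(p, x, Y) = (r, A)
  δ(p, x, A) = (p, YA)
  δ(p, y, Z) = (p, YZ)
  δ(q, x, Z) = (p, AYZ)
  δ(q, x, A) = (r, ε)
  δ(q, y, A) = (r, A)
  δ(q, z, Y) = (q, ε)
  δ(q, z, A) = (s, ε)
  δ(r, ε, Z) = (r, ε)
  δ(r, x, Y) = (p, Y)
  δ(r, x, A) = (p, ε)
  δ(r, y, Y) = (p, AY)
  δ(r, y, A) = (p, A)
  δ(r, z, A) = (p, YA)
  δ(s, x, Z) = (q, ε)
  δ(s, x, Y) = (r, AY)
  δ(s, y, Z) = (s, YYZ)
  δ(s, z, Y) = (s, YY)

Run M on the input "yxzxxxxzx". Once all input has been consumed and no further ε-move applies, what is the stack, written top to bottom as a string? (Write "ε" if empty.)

(p, yxzxxxxzx, Z)
  read y, top Z: go to p, push YZ → (p, xzxxxxzx, YZ)
  read x, top Y: go to r, push A → (r, zxxxxzx, AZ)
  read z, top A: go to p, push YA → (p, xxxxzx, YAZ)
  read x, top Y: go to r, push A → (r, xxxzx, AAZ)
  read x, top A: go to p, push ε → (p, xxzx, AZ)
  read x, top A: go to p, push YA → (p, xzx, YAZ)
  read x, top Y: go to r, push A → (r, zx, AAZ)
  read z, top A: go to p, push YA → (p, x, YAAZ)
  read x, top Y: go to r, push A → (r, ε, AAAZ)
All input consumed in state r with stack AAAZ.

AAAZ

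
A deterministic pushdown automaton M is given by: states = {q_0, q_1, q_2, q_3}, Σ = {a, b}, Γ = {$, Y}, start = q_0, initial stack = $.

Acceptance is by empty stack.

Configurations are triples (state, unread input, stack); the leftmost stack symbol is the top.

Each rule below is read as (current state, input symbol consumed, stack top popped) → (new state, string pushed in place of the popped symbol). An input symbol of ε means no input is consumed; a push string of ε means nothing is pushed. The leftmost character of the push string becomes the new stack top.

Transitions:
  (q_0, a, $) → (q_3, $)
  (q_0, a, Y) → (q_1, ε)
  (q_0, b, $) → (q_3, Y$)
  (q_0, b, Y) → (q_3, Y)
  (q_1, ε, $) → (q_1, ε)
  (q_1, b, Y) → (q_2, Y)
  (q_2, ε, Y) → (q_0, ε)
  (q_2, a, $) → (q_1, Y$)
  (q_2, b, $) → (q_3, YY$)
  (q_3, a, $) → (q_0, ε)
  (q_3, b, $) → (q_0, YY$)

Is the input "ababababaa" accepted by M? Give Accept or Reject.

Accept

(q_0, ababababaa, $) ⊢ (q_3, babababaa, $) ⊢ (q_0, abababaa, YY$) ⊢ (q_1, bababaa, Y$) ⊢ (q_2, ababaa, Y$) ⊢ (q_0, ababaa, $) ⊢ (q_3, babaa, $) ⊢ (q_0, abaa, YY$) ⊢ (q_1, baa, Y$) ⊢ (q_2, aa, Y$) ⊢ (q_0, aa, $) ⊢ (q_3, a, $) ⊢ (q_0, ε, ε)
All input consumed and the stack is empty.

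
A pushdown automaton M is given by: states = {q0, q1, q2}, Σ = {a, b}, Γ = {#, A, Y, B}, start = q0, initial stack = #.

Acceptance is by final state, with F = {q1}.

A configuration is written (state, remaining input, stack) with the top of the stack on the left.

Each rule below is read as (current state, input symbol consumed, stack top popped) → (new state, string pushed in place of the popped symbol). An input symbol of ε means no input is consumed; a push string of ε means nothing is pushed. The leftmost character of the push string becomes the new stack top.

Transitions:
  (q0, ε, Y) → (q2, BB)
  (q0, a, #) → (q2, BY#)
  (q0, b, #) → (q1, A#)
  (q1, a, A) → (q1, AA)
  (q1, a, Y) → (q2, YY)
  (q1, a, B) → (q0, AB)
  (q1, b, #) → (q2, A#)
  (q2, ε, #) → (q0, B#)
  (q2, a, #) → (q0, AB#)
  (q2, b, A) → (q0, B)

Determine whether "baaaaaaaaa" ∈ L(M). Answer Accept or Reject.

Accept

One accepting computation: (q0, baaaaaaaaa, #) ⊢ (q1, aaaaaaaaa, A#) ⊢ (q1, aaaaaaaa, AA#) ⊢ (q1, aaaaaaa, AAA#) ⊢ (q1, aaaaaa, AAAA#) ⊢ (q1, aaaaa, AAAAA#) ⊢ (q1, aaaa, AAAAAA#) ⊢ (q1, aaa, AAAAAAA#) ⊢ (q1, aa, AAAAAAAA#) ⊢ (q1, a, AAAAAAAAA#) ⊢ (q1, ε, AAAAAAAAAA#)
All input consumed and state q1 ∈ F.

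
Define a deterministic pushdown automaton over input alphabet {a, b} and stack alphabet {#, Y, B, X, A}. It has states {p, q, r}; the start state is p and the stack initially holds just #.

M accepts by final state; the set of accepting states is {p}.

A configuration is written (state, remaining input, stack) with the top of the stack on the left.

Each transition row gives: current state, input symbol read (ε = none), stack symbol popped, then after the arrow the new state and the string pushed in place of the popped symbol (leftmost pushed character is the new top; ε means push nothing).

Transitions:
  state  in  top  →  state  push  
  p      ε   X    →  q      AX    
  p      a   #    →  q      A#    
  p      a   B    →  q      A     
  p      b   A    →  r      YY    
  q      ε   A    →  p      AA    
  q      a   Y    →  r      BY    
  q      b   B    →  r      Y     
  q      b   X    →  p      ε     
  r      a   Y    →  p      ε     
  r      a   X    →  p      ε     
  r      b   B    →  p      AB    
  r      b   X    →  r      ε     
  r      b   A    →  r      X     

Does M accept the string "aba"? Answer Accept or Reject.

Accept

(p, aba, #)
  read a, top #: go to q, push A# → (q, ba, A#)
  ε-move, top A: go to p, push AA → (p, ba, AA#)
  read b, top A: go to r, push YY → (r, a, YYA#)
  read a, top Y: go to p, push ε → (p, ε, YA#)
All input consumed; state p ∈ F.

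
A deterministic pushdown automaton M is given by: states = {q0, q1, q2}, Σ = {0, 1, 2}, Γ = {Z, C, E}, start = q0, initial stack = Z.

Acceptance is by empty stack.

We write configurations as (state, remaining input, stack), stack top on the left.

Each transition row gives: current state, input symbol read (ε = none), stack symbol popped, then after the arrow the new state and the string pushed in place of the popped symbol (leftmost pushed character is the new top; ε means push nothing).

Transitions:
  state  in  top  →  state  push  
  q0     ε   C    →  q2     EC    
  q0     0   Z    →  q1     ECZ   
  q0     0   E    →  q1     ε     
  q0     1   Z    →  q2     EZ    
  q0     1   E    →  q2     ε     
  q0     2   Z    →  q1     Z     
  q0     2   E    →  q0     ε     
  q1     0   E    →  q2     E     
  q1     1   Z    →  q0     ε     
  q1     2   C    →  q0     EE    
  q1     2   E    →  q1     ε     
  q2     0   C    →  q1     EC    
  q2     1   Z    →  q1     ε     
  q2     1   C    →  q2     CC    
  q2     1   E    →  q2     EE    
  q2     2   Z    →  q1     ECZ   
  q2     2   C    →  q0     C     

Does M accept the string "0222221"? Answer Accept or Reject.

Accept

(q0, 0222221, Z) ⊢ (q1, 222221, ECZ) ⊢ (q1, 22221, CZ) ⊢ (q0, 2221, EEZ) ⊢ (q0, 221, EZ) ⊢ (q0, 21, Z) ⊢ (q1, 1, Z) ⊢ (q0, ε, ε)
All input consumed and the stack is empty.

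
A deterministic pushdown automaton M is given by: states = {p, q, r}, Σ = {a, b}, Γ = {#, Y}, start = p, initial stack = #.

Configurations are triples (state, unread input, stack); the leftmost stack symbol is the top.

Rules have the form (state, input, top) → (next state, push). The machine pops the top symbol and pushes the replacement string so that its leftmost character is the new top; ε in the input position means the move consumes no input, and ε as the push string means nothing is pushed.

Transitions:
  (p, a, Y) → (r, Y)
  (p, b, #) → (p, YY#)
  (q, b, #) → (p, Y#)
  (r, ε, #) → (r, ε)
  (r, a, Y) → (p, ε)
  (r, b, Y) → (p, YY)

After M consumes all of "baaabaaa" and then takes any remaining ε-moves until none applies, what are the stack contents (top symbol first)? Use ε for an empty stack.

(p, baaabaaa, #) ⊢ (p, aaabaaa, YY#) ⊢ (r, aabaaa, YY#) ⊢ (p, abaaa, Y#) ⊢ (r, baaa, Y#) ⊢ (p, aaa, YY#) ⊢ (r, aa, YY#) ⊢ (p, a, Y#) ⊢ (r, ε, Y#)
All input consumed in state r with stack Y#.

Y#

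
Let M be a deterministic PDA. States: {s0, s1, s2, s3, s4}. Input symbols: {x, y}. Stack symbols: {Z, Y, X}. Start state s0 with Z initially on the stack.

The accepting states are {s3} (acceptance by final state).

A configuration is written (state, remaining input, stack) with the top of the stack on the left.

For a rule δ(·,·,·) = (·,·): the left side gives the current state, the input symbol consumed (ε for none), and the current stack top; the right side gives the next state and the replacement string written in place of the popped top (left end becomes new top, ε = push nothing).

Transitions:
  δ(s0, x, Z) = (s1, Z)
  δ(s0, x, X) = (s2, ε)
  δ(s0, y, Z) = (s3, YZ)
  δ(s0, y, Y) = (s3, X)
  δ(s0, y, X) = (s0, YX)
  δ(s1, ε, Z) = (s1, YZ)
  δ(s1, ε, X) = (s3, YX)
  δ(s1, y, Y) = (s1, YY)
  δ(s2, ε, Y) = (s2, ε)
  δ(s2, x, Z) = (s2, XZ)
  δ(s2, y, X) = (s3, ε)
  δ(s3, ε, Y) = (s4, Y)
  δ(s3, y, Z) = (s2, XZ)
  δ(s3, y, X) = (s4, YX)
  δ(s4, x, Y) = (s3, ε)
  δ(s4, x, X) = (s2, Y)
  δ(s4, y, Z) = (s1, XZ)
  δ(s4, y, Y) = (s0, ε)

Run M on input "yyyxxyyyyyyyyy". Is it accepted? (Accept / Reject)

(s0, yyyxxyyyyyyyyy, Z) ⊢ (s3, yyxxyyyyyyyyy, YZ) ⊢ (s4, yyxxyyyyyyyyy, YZ) ⊢ (s0, yxxyyyyyyyyy, Z) ⊢ (s3, xxyyyyyyyyy, YZ) ⊢ (s4, xxyyyyyyyyy, YZ) ⊢ (s3, xyyyyyyyyy, Z)
No transition applies at (s3, xyyyyyyyyy, Z); input not fully consumed.

Reject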